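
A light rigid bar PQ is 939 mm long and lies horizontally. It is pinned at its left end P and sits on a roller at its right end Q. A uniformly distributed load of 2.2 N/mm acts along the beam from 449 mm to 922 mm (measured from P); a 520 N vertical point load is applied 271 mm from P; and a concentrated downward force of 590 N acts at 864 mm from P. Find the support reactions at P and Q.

P_x = 0, P_y = 698.0 N, Q_y = 1453 N

Resultant of the distributed load: 2.2 × 473 = 1040.6 N at 685.5 mm from P.
Moments about P: Q_y·939 − (2.2·473)·685.5 − 520·271 − 590·864 = 0 → Q_y = 1364011.3/939 = 1452.62 ≈ 1453 N.
ΣF_y = 0: P_y + 1452.62 − 2.2·473 − 520 − 590 = 0 → P_y = 698.0 N.
ΣF_x = 0: no horizontal applied forces, so P_x = 0.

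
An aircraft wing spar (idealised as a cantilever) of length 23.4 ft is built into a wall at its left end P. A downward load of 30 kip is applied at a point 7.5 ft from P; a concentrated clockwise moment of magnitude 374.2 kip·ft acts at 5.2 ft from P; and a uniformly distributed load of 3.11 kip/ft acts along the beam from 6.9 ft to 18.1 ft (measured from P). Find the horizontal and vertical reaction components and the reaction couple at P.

P_x = 0, P_y = 64.83 kip, M_P = 1035 kip·ft

Resultant of the distributed load: 3.11 × 11.2 = 34.832 kip at 12.5 ft from P.
ΣF_x = 0: P_x = 0.
ΣF_y = 0: P_y − 30 − 3.11·11.2 = 0 → P_y = 64.83 kip.
ΣM about P: M_P − 30·7.5 − 374.2 − (3.11·11.2)·12.5 = 0 → M_P = 1035 kip·ft.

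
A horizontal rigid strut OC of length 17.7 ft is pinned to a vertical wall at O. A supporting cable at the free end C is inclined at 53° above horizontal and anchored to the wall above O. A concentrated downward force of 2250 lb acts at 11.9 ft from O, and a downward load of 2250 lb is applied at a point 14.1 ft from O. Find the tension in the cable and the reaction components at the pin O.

ΣM about O: T·sin53°·17.7 − 2250·11.9 − 2250·14.1 = 0 → T = 58500/(17.7·0.798636) = 4138.41 ≈ 4138 lb.
ΣF_x = 0: O_x − T·cos53° = 0 → O_x = 4138.41 × 0.601815 = 2491 lb.
ΣF_y = 0: O_y + T·sin53° − 2250 − 2250 = 0 → O_y = 4500 − 4138.41 × 0.798636 = 1195 lb.

T = 4138 lb, O_x = 2491 lb, O_y = 1195 lb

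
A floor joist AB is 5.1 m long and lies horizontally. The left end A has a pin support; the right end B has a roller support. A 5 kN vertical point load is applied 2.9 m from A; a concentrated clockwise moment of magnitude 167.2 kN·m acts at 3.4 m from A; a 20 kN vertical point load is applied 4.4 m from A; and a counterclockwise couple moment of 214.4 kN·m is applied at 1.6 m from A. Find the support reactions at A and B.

A_x = 0, A_y = 14.16 kN, B_y = 10.84 kN

ΣM about A: B_y·5.1 − 5·2.9 − 167.2 − 20·4.4 + 214.4 = 0 → B_y = 55.3/5.1 = 10.8431 ≈ 10.84 kN.
ΣF_y = 0: A_y + 10.8431 − 5 − 20 = 0 → A_y = 14.16 kN.
ΣF_x = 0: no horizontal applied forces, so A_x = 0.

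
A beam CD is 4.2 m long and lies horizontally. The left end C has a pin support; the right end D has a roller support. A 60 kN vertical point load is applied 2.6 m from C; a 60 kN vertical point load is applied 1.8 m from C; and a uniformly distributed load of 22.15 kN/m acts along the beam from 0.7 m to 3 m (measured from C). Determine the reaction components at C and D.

Resultant of the distributed load: 22.15 × 2.3 = 50.945 kN at 1.85 m from C.
Taking moments about C: D_y·4.2 − 60·2.6 − 60·1.8 − (22.15·2.3)·1.85 = 0 → D_y = 358.24825/4.2 = 85.2972 ≈ 85.30 kN.
ΣF_y = 0: C_y + 85.2972 − 60 − 60 − 22.15·2.3 = 0 → C_y = 85.65 kN.
ΣF_x = 0: no horizontal applied forces, so C_x = 0.

C_x = 0, C_y = 85.65 kN, D_y = 85.30 kN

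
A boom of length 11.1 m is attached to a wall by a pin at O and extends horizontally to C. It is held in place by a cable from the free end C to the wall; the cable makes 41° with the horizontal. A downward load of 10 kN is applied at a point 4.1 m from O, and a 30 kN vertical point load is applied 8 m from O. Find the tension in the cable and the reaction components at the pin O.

T = 38.59 kN, O_x = 29.12 kN, O_y = 14.68 kN

ΣM about O: T·sin41°·11.1 − 10·4.1 − 30·8 = 0 → T = 281/(11.1·0.656059) = 38.5869 ≈ 38.59 kN.
ΣF_x = 0: O_x − T·cos41° = 0 → O_x = 38.5869 × 0.75471 = 29.12 kN.
ΣF_y = 0: O_y + T·sin41° − 10 − 30 = 0 → O_y = 40 − 38.5869 × 0.656059 = 14.68 kN.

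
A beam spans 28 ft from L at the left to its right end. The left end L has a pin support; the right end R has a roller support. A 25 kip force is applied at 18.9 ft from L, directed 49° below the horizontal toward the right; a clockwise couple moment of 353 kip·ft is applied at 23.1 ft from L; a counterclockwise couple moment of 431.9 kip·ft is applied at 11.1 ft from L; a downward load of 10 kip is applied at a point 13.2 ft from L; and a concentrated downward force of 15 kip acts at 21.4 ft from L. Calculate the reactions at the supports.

Taking moments about L: R_y·28 − 25·sin49°·18.9 − 353 + 431.9 − 10·13.2 − 15·21.4 = 0 → R_y = 730.7/28 = 26.0964 ≈ 26.10 kip.
ΣF_y = 0: L_y + 26.0964 − 25·sin49° − 10 − 15 = 0 → L_y = 17.77 kip.
ΣF_x = 0: L_x + 25·cos49° = 0 → L_x = -16.40 kip.

L_x = -16.40 kip, L_y = 17.77 kip, R_y = 26.10 kip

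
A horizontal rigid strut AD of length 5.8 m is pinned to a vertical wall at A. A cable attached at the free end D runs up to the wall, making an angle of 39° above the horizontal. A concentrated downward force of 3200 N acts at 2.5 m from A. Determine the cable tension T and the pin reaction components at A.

ΣM about A: T·sin39°·5.8 − 3200·2.5 = 0 → T = 8000/(5.8·0.62932) = 2191.75 ≈ 2192 N.
ΣF_x = 0: A_x − T·cos39° = 0 → A_x = 2191.75 × 0.777146 = 1703 N.
ΣF_y = 0: A_y + T·sin39° − 3200 = 0 → A_y = 3200 − 2191.75 × 0.62932 = 1821 N.

T = 2192 N, A_x = 1703 N, A_y = 1821 N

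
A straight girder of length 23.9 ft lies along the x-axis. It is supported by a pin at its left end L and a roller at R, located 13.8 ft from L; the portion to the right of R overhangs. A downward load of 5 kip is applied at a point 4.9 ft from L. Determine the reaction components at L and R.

L_x = 0, L_y = 3.225 kip, R_y = 1.775 kip

Taking moments about L: R_y·13.8 − 5·4.9 = 0 → R_y = 24.5/13.8 = 1.77536 ≈ 1.775 kip.
ΣF_y = 0: L_y + 1.77536 − 5 = 0 → L_y = 3.225 kip.
ΣF_x = 0: no horizontal applied forces, so L_x = 0.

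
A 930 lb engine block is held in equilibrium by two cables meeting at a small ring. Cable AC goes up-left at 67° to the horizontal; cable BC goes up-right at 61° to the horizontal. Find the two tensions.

ΣF_x = 0: −T_AC·cos67° + T_BC·cos61° = 0 → T_BC = 0.805948·T_AC.
ΣF_y = 0: T_AC·sin67° + T_BC·sin61° = 930.
Substitute: T_AC·(0.920505 + 0.805948·0.87462) = 930 → T_AC = 572.166 ≈ 572.2 lb.
Then T_BC = 0.805948 × 572.166 = 461.1 lb.

T_AC = 572.2 lb, T_BC = 461.1 lb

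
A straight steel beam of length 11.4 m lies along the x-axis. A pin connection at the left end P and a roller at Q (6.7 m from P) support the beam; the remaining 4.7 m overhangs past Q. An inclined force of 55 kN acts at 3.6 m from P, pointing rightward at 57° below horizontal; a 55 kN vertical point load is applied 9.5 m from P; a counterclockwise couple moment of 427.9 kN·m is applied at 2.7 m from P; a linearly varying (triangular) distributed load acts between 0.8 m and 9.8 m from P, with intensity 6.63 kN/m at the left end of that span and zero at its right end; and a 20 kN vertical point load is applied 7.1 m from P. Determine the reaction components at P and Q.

Resultant of the triangular load: ½ × 6.63 × 9 = 29.835 kN, acting at 3.8 m from P (one-third of the span from the peak).
Moments about P: Q_y·6.7 − 55·sin57°·3.6 − 55·9.5 + 427.9 − (½·6.63·9)·3.8 − 20·7.1 = 0 → Q_y = 516.03/6.7 = 77.0194 ≈ 77.02 kN.
ΣF_y = 0: P_y + 77.0194 − 55·sin57° − 55 − ½·6.63·9 − 20 = 0 → P_y = 73.94 kN.
ΣF_x = 0: P_x + 55·cos57° = 0 → P_x = -29.96 kN.

P_x = -29.96 kN, P_y = 73.94 kN, Q_y = 77.02 kN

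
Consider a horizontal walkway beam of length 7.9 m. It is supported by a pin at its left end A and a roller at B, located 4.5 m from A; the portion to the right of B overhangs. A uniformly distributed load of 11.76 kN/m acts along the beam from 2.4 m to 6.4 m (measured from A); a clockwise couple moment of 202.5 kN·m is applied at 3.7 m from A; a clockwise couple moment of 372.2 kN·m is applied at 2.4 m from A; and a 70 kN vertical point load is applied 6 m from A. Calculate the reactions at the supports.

A_x = 0, A_y = -150.0 kN, B_y = 267.0 kN

Resultant of the distributed load: 11.76 × 4 = 47.04 kN at 4.4 m from A.
Taking moments about A: B_y·4.5 − (11.76·4)·4.4 − 202.5 − 372.2 − 70·6 = 0 → B_y = 1201.676/4.5 = 267.039 ≈ 267.0 kN.
ΣF_y = 0: A_y + 267.039 − 11.76·4 − 70 = 0 → A_y = -150.0 kN.
ΣF_x = 0: no horizontal applied forces, so A_x = 0.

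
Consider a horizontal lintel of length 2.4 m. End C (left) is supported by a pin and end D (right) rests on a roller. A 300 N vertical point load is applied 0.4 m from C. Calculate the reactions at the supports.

C_x = 0, C_y = 250.0 N, D_y = 50.00 N

Taking moments about C: D_y·2.4 − 300·0.4 = 0 → D_y = 120/2.4 = 50.00 N.
ΣF_y = 0: C_y + 50 − 300 = 0 → C_y = 250.0 N.
ΣF_x = 0: no horizontal applied forces, so C_x = 0.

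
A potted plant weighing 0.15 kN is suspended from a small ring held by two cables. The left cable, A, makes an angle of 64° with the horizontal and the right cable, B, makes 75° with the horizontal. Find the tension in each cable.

T_A = 0.05918 kN, T_B = 0.1002 kN

ΣF_x = 0: −T_A·cos64° + T_B·cos75° = 0 → T_B = 1.69374·T_A.
ΣF_y = 0: T_A·sin64° + T_B·sin75° = 0.15.
Substitute: T_A·(0.898794 + 1.69374·0.965926) = 0.15 → T_A = 0.0591758 ≈ 0.05918 kN.
Then T_B = 1.69374 × 0.0591758 = 0.1002 kN.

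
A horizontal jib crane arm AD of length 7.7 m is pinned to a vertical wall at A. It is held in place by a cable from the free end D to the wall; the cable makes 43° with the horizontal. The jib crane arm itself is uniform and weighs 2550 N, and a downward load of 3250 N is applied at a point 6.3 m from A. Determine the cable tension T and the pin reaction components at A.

T = 5768 N, A_x = 4219 N, A_y = 1866 N

ΣM about A: T·sin43°·7.7 − 2550·3.85 − 3250·6.3 = 0 → T = 30292.5/(7.7·0.681998) = 5768.48 ≈ 5768 N.
ΣF_x = 0: A_x − T·cos43° = 0 → A_x = 5768.48 × 0.731354 = 4219 N.
ΣF_y = 0: A_y + T·sin43° − 2550 − 3250 = 0 → A_y = 5800 − 5768.48 × 0.681998 = 1866 N.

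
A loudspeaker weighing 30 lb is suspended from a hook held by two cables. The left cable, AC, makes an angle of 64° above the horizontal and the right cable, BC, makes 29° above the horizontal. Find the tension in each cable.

ΣF_x = 0: −T_AC·cos64° + T_BC·cos29° = 0 → T_BC = 0.501213·T_AC.
ΣF_y = 0: T_AC·sin64° + T_BC·sin29° = 30.
Substitute: T_AC·(0.898794 + 0.501213·0.48481) = 30 → T_AC = 26.2746 ≈ 26.27 lb.
Then T_BC = 0.501213 × 26.2746 = 13.17 lb.

T_AC = 26.27 lb, T_BC = 13.17 lb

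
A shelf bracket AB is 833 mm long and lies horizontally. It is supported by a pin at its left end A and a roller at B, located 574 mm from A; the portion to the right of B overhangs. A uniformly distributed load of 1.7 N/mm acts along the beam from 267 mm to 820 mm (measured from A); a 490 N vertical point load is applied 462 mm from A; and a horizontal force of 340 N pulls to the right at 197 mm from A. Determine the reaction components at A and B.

Resultant of the distributed load: 1.7 × 553 = 940.1 N at 543.5 mm from A.
ΣM about A: B_y·574 − (1.7·553)·543.5 − 490·462 = 0 → B_y = 737324.35/574 = 1284.54 ≈ 1285 N.
ΣF_y = 0: A_y + 1284.54 − 1.7·553 − 490 = 0 → A_y = 145.6 N.
ΣF_x = 0: A_x + 340 = 0 → A_x = -340.0 N.

A_x = -340.0 N, A_y = 145.6 N, B_y = 1285 N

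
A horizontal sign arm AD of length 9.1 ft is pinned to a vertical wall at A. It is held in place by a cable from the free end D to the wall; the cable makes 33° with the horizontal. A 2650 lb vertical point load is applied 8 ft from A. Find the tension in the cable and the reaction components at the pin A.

T = 4277 lb, A_x = 3587 lb, A_y = 320.3 lb

ΣM about A: T·sin33°·9.1 − 2650·8 = 0 → T = 21200/(9.1·0.544639) = 4277.46 ≈ 4277 lb.
ΣF_x = 0: A_x − T·cos33° = 0 → A_x = 4277.46 × 0.838671 = 3587 lb.
ΣF_y = 0: A_y + T·sin33° − 2650 = 0 → A_y = 2650 − 4277.46 × 0.544639 = 320.3 lb.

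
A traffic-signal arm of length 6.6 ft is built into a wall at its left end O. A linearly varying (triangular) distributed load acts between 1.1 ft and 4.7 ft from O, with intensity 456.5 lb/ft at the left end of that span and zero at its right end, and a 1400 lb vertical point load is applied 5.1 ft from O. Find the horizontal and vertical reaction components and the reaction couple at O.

Resultant of the triangular load: ½ × 456.5 × 3.6 = 821.7 lb, acting at 2.3 ft from O (one-third of the span from the peak).
ΣF_x = 0: O_x = 0.
ΣF_y = 0: O_y − ½·456.5·3.6 − 1400 = 0 → O_y = 2222 lb.
ΣM about O: M_O − (½·456.5·3.6)·2.3 − 1400·5.1 = 0 → M_O = 9030 lb·ft.

O_x = 0, O_y = 2222 lb, M_O = 9030 lb·ft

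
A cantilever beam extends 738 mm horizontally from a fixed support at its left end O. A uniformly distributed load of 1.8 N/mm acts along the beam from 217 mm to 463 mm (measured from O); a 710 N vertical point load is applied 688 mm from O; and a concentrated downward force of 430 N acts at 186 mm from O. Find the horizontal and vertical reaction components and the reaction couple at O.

Resultant of the distributed load: 1.8 × 246 = 442.8 N at 340 mm from O.
ΣF_x = 0: O_x = 0.
ΣF_y = 0: O_y − 1.8·246 − 710 − 430 = 0 → O_y = 1583 N.
ΣM about O: M_O − (1.8·246)·340 − 710·688 − 430·186 = 0 → M_O = 719000 N·mm.

O_x = 0, O_y = 1583 N, M_O = 719000 N·mm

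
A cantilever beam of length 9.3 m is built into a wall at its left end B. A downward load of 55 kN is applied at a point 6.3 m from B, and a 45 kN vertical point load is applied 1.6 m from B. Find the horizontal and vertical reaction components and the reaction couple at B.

ΣF_x = 0: B_x = 0.
ΣF_y = 0: B_y − 55 − 45 = 0 → B_y = 100.0 kN.
ΣM about B: M_B − 55·6.3 − 45·1.6 = 0 → M_B = 418.5 kN·m.

B_x = 0, B_y = 100.0 kN, M_B = 418.5 kN·m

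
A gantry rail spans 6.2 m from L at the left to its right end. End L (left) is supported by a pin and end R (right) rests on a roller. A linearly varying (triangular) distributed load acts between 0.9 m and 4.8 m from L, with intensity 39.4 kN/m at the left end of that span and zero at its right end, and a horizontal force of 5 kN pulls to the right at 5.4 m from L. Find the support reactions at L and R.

L_x = -5.000 kN, L_y = 49.57 kN, R_y = 27.26 kN

Resultant of the triangular load: ½ × 39.4 × 3.9 = 76.83 kN, acting at 2.2 m from L (one-third of the span from the peak).
ΣM about L: R_y·6.2 − (½·39.4·3.9)·2.2 = 0 → R_y = 169.026/6.2 = 27.2623 ≈ 27.26 kN.
ΣF_y = 0: L_y + 27.2623 − ½·39.4·3.9 = 0 → L_y = 49.57 kN.
ΣF_x = 0: L_x + 5 = 0 → L_x = -5.000 kN.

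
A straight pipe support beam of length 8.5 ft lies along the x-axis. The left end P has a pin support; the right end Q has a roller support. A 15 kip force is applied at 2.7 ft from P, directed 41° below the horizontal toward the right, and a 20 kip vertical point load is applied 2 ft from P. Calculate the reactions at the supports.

P_x = -11.32 kip, P_y = 22.01 kip, Q_y = 7.832 kip

Taking moments about P: Q_y·8.5 − 15·sin41°·2.7 − 20·2 = 0 → Q_y = 66.5704/8.5 = 7.83181 ≈ 7.832 kip.
ΣF_y = 0: P_y + 7.83181 − 15·sin41° − 20 = 0 → P_y = 22.01 kip.
ΣF_x = 0: P_x + 15·cos41° = 0 → P_x = -11.32 kip.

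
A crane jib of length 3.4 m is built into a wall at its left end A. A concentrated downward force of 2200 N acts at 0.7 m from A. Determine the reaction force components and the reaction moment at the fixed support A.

ΣF_x = 0: A_x = 0.
ΣF_y = 0: A_y − 2200 = 0 → A_y = 2200 N.
ΣM about A: M_A − 2200·0.7 = 0 → M_A = 1540 N·m.

A_x = 0, A_y = 2200 N, M_A = 1540 N·m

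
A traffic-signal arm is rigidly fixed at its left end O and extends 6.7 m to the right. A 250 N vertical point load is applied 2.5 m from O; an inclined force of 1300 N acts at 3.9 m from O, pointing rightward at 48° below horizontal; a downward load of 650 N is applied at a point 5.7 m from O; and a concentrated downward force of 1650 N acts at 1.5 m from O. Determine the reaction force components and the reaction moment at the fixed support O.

O_x = -869.9 N, O_y = 3516 N, M_O = 10570 N·m

ΣF_x = 0: O_x + 1300·cos48° = 0 → O_x = -869.9 N.
ΣF_y = 0: O_y − 250 − 1300·sin48° − 650 − 1650 = 0 → O_y = 3516 N.
ΣM about O: M_O − 250·2.5 − 1300·sin48°·3.9 − 650·5.7 − 1650·1.5 = 0 → M_O = 10570 N·m.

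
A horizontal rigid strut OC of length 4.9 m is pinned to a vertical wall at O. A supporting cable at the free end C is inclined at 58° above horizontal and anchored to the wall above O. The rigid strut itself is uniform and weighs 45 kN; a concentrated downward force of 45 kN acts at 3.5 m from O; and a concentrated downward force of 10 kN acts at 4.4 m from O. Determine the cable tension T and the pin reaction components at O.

ΣM about O: T·sin58°·4.9 − 45·2.45 − 45·3.5 − 10·4.4 = 0 → T = 311.75/(4.9·0.848048) = 75.0222 ≈ 75.02 kN.
ΣF_x = 0: O_x − T·cos58° = 0 → O_x = 75.0222 × 0.529919 = 39.76 kN.
ΣF_y = 0: O_y + T·sin58° − 45 − 45 − 10 = 0 → O_y = 100 − 75.0222 × 0.848048 = 36.38 kN.

T = 75.02 kN, O_x = 39.76 kN, O_y = 36.38 kN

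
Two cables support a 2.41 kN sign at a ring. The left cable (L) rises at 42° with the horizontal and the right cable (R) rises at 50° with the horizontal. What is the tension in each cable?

ΣF_x = 0: −T_L·cos42° + T_R·cos50° = 0 → T_R = 1.15613·T_L.
ΣF_y = 0: T_L·sin42° + T_R·sin50° = 2.41.
Substitute: T_L·(0.669131 + 1.15613·0.766044) = 2.41 → T_L = 1.55006 ≈ 1.550 kN.
Then T_R = 1.15613 × 1.55006 = 1.792 kN.

T_L = 1.550 kN, T_R = 1.792 kN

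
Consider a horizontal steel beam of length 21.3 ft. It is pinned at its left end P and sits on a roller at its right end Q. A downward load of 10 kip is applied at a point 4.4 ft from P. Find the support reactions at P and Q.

Taking moments about P: Q_y·21.3 − 10·4.4 = 0 → Q_y = 44/21.3 = 2.06573 ≈ 2.066 kip.
ΣF_y = 0: P_y + 2.06573 − 10 = 0 → P_y = 7.934 kip.
ΣF_x = 0: no horizontal applied forces, so P_x = 0.

P_x = 0, P_y = 7.934 kip, Q_y = 2.066 kip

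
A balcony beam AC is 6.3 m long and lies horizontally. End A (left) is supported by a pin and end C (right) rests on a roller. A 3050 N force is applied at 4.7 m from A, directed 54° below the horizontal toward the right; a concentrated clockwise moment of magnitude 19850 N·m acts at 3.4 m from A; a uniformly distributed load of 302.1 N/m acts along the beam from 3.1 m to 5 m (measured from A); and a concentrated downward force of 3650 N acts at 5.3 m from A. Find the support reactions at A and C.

Resultant of the distributed load: 302.1 × 1.9 = 573.99 N at 4.05 m from A.
Taking moments about A: C_y·6.3 − 3050·sin54°·4.7 − 19850 − (302.1·1.9)·4.05 − 3650·5.3 = 0 → C_y = 53116.9/6.3 = 8431.25 ≈ 8431 N.
ΣF_y = 0: A_y + 8431.25 − 3050·sin54° − 302.1·1.9 − 3650 = 0 → A_y = -1740 N.
ΣF_x = 0: A_x + 3050·cos54° = 0 → A_x = -1793 N.

A_x = -1793 N, A_y = -1740 N, C_y = 8431 N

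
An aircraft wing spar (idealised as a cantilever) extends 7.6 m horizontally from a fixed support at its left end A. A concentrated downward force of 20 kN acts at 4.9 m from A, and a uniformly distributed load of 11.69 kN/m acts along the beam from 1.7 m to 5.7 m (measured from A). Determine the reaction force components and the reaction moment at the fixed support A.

Resultant of the distributed load: 11.69 × 4 = 46.76 kN at 3.7 m from A.
ΣF_x = 0: A_x = 0.
ΣF_y = 0: A_y − 20 − 11.69·4 = 0 → A_y = 66.76 kN.
ΣM about A: M_A − 20·4.9 − (11.69·4)·3.7 = 0 → M_A = 271.0 kN·m.

A_x = 0, A_y = 66.76 kN, M_A = 271.0 kN·m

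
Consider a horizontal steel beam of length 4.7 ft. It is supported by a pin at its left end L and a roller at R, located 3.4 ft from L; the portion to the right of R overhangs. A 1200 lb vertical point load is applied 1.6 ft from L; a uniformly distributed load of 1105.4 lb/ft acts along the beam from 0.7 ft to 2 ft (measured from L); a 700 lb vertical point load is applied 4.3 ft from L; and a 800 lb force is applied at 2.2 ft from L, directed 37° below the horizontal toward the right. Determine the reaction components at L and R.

L_x = -638.9 lb, L_y = 1486 lb, R_y = 2332 lb

Resultant of the distributed load: 1105.4 × 1.3 = 1437.02 lb at 1.35 ft from L.
Moments about L: R_y·3.4 − 1200·1.6 − (1105.4·1.3)·1.35 − 700·4.3 − 800·sin37°·2.2 = 0 → R_y = 7929.17/3.4 = 2332.11 ≈ 2332 lb.
ΣF_y = 0: L_y + 2332.11 − 1200 − 1105.4·1.3 − 700 − 800·sin37° = 0 → L_y = 1486 lb.
ΣF_x = 0: L_x + 800·cos37° = 0 → L_x = -638.9 lb.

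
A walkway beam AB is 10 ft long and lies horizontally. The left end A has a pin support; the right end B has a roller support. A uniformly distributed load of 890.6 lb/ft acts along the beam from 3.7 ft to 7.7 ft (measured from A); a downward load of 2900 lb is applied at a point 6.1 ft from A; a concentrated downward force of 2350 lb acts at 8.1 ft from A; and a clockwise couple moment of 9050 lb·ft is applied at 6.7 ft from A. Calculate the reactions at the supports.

Resultant of the distributed load: 890.6 × 4 = 3562.4 lb at 5.7 ft from A.
ΣM about A: B_y·10 − (890.6·4)·5.7 − 2900·6.1 − 2350·8.1 − 9050 = 0 → B_y = 66080.68/10 = 6608.07 ≈ 6608 lb.
ΣF_y = 0: A_y + 6608.07 − 890.6·4 − 2900 − 2350 = 0 → A_y = 2204 lb.
ΣF_x = 0: no horizontal applied forces, so A_x = 0.

A_x = 0, A_y = 2204 lb, B_y = 6608 lb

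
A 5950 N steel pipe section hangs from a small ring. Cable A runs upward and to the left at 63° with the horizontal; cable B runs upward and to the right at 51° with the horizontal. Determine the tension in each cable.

T_A = 4099 N, T_B = 2957 N

ΣF_x = 0: −T_A·cos63° + T_B·cos51° = 0 → T_B = 0.721398·T_A.
ΣF_y = 0: T_A·sin63° + T_B·sin51° = 5950.
Substitute: T_A·(0.891007 + 0.721398·0.777146) = 5950 → T_A = 4098.82 ≈ 4099 N.
Then T_B = 0.721398 × 4098.82 = 2957 N.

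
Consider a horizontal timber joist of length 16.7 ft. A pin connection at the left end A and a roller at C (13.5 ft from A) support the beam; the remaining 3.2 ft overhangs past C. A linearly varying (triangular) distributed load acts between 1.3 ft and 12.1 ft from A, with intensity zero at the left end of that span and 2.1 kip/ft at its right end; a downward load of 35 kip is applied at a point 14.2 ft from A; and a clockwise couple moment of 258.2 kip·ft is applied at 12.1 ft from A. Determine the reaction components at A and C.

Resultant of the triangular load: ½ × 2.1 × 10.8 = 11.34 kip, acting at 8.5 ft from A (one-third of the span from the peak).
Moments about A: C_y·13.5 − (½·2.1·10.8)·8.5 − 35·14.2 − 258.2 = 0 → C_y = 851.59/13.5 = 63.0807 ≈ 63.08 kip.
ΣF_y = 0: A_y + 63.0807 − ½·2.1·10.8 − 35 = 0 → A_y = -16.74 kip.
ΣF_x = 0: no horizontal applied forces, so A_x = 0.

A_x = 0, A_y = -16.74 kip, C_y = 63.08 kip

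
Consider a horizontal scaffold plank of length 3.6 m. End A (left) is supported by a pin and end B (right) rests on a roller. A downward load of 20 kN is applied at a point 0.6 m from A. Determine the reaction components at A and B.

ΣM about A: B_y·3.6 − 20·0.6 = 0 → B_y = 12/3.6 = 3.33333 ≈ 3.333 kN.
ΣF_y = 0: A_y + 3.33333 − 20 = 0 → A_y = 16.67 kN.
ΣF_x = 0: no horizontal applied forces, so A_x = 0.

A_x = 0, A_y = 16.67 kN, B_y = 3.333 kN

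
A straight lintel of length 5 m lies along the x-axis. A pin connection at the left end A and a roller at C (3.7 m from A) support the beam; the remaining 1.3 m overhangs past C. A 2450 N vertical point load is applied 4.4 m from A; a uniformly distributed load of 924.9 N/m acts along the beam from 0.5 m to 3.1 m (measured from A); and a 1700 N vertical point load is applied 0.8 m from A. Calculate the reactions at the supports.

A_x = 0, A_y = 2104 N, C_y = 4451 N

Resultant of the distributed load: 924.9 × 2.6 = 2404.74 N at 1.8 m from A.
Taking moments about A: C_y·3.7 − 2450·4.4 − (924.9·2.6)·1.8 − 1700·0.8 = 0 → C_y = 16468.532/3.7 = 4450.95 ≈ 4451 N.
ΣF_y = 0: A_y + 4450.95 − 2450 − 924.9·2.6 − 1700 = 0 → A_y = 2104 N.
ΣF_x = 0: no horizontal applied forces, so A_x = 0.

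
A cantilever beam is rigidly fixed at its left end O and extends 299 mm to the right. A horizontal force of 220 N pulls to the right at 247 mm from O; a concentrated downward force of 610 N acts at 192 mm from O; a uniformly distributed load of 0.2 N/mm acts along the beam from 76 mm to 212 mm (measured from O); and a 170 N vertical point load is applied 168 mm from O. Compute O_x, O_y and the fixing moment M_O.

O_x = -220.0 N, O_y = 807.2 N, M_O = 149600 N·mm

Resultant of the distributed load: 0.2 × 136 = 27.2 N at 144 mm from O.
ΣF_x = 0: O_x + 220 = 0 → O_x = -220.0 N.
ΣF_y = 0: O_y − 610 − 0.2·136 − 170 = 0 → O_y = 807.2 N.
ΣM about O: M_O − 610·192 − (0.2·136)·144 − 170·168 = 0 → M_O = 149600 N·mm.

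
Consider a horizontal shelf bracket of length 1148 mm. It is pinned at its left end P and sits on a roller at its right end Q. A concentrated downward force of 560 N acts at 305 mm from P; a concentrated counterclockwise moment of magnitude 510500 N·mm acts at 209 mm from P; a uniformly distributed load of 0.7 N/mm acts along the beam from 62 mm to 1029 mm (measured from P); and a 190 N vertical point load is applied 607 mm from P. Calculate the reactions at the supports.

P_x = 0, P_y = 1301 N, Q_y = 126.2 N

Resultant of the distributed load: 0.7 × 967 = 676.9 N at 545.5 mm from P.
ΣM about P: Q_y·1148 − 560·305 + 510500 − (0.7·967)·545.5 − 190·607 = 0 → Q_y = 144878.95/1148 = 126.201 ≈ 126.2 N.
ΣF_y = 0: P_y + 126.201 − 560 − 0.7·967 − 190 = 0 → P_y = 1301 N.
ΣF_x = 0: no horizontal applied forces, so P_x = 0.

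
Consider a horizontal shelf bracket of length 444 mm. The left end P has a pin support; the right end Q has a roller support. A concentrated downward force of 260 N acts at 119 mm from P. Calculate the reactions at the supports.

P_x = 0, P_y = 190.3 N, Q_y = 69.68 N

Moments about P: Q_y·444 − 260·119 = 0 → Q_y = 30940/444 = 69.6847 ≈ 69.68 N.
ΣF_y = 0: P_y + 69.6847 − 260 = 0 → P_y = 190.3 N.
ΣF_x = 0: no horizontal applied forces, so P_x = 0.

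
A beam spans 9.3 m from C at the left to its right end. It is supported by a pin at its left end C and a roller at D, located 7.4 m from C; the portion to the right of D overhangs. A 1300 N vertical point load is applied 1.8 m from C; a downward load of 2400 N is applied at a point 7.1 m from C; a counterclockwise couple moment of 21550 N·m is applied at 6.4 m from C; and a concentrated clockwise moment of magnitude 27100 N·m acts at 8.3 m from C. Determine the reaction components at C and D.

C_x = 0, C_y = 331.1 N, D_y = 3369 N

Moments about C: D_y·7.4 − 1300·1.8 − 2400·7.1 + 21550 − 27100 = 0 → D_y = 24930/7.4 = 3368.92 ≈ 3369 N.
ΣF_y = 0: C_y + 3368.92 − 1300 − 2400 = 0 → C_y = 331.1 N.
ΣF_x = 0: no horizontal applied forces, so C_x = 0.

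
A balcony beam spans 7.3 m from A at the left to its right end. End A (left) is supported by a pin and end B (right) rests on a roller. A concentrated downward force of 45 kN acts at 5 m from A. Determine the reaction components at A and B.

Moments about A: B_y·7.3 − 45·5 = 0 → B_y = 225/7.3 = 30.8219 ≈ 30.82 kN.
ΣF_y = 0: A_y + 30.8219 − 45 = 0 → A_y = 14.18 kN.
ΣF_x = 0: no horizontal applied forces, so A_x = 0.

A_x = 0, A_y = 14.18 kN, B_y = 30.82 kN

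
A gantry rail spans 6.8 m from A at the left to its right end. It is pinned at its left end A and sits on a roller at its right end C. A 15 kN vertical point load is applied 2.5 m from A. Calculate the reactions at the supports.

A_x = 0, A_y = 9.485 kN, C_y = 5.515 kN

Taking moments about A: C_y·6.8 − 15·2.5 = 0 → C_y = 37.5/6.8 = 5.51471 ≈ 5.515 kN.
ΣF_y = 0: A_y + 5.51471 − 15 = 0 → A_y = 9.485 kN.
ΣF_x = 0: no horizontal applied forces, so A_x = 0.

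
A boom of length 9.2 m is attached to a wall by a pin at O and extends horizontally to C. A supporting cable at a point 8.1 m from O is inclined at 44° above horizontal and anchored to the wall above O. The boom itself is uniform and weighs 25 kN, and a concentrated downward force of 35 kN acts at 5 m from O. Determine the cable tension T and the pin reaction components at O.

ΣM about O: T·sin44°·8.1 − 25·4.6 − 35·5 = 0 → T = 290/(8.1·0.694658) = 51.5397 ≈ 51.54 kN.
ΣF_x = 0: O_x − T·cos44° = 0 → O_x = 51.5397 × 0.71934 = 37.07 kN.
ΣF_y = 0: O_y + T·sin44° − 25 − 35 = 0 → O_y = 60 − 51.5397 × 0.694658 = 24.20 kN.

T = 51.54 kN, O_x = 37.07 kN, O_y = 24.20 kN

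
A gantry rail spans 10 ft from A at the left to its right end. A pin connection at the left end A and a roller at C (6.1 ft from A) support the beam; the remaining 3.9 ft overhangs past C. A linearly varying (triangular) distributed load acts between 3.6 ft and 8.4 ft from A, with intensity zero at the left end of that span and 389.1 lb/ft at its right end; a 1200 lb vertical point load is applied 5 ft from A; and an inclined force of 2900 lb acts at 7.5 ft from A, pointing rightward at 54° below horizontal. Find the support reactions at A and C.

Resultant of the triangular load: ½ × 389.1 × 4.8 = 933.84 lb, acting at 6.8 ft from A (one-third of the span from the peak).
Taking moments about A: C_y·6.1 − (½·389.1·4.8)·6.8 − 1200·5 − 2900·sin54°·7.5 = 0 → C_y = 29946.2/6.1 = 4909.21 ≈ 4909 lb.
ΣF_y = 0: A_y + 4909.21 − ½·389.1·4.8 − 1200 − 2900·sin54° = 0 → A_y = -429.2 lb.
ΣF_x = 0: A_x + 2900·cos54° = 0 → A_x = -1705 lb.

A_x = -1705 lb, A_y = -429.2 lb, C_y = 4909 lb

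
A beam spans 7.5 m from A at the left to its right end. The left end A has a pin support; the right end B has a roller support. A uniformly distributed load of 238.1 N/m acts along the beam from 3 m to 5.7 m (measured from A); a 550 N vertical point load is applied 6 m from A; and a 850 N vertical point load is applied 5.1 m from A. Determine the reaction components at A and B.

Resultant of the distributed load: 238.1 × 2.7 = 642.87 N at 4.35 m from A.
Taking moments about A: B_y·7.5 − (238.1·2.7)·4.35 − 550·6 − 850·5.1 = 0 → B_y = 10431.4845/7.5 = 1390.86 ≈ 1391 N.
ΣF_y = 0: A_y + 1390.86 − 238.1·2.7 − 550 − 850 = 0 → A_y = 652.0 N.
ΣF_x = 0: no horizontal applied forces, so A_x = 0.

A_x = 0, A_y = 652.0 N, B_y = 1391 N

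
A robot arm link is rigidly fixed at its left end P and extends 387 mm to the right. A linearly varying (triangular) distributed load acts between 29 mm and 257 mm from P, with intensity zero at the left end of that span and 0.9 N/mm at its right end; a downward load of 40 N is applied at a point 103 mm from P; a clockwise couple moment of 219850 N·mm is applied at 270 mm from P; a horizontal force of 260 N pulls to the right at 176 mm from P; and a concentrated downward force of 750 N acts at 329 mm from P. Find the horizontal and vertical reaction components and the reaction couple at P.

P_x = -260.0 N, P_y = 892.6 N, M_P = 489300 N·mm

Resultant of the triangular load: ½ × 0.9 × 228 = 102.6 N, acting at 181 mm from P (one-third of the span from the peak).
ΣF_x = 0: P_x + 260 = 0 → P_x = -260.0 N.
ΣF_y = 0: P_y − ½·0.9·228 − 40 − 750 = 0 → P_y = 892.6 N.
ΣM about P: M_P − (½·0.9·228)·181 − 40·103 − 219850 − 750·329 = 0 → M_P = 489300 N·mm.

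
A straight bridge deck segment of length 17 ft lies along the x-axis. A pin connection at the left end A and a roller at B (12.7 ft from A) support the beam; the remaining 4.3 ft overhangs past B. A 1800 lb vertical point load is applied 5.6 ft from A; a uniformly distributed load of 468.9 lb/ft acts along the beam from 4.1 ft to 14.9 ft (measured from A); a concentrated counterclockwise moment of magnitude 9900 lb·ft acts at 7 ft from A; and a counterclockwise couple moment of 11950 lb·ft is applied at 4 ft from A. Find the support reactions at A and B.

A_x = 0, A_y = 4003 lb, B_y = 2861 lb

Resultant of the distributed load: 468.9 × 10.8 = 5064.12 lb at 9.5 ft from A.
Moments about A: B_y·12.7 − 1800·5.6 − (468.9·10.8)·9.5 + 9900 + 11950 = 0 → B_y = 36339.14/12.7 = 2861.35 ≈ 2861 lb.
ΣF_y = 0: A_y + 2861.35 − 1800 − 468.9·10.8 = 0 → A_y = 4003 lb.
ΣF_x = 0: no horizontal applied forces, so A_x = 0.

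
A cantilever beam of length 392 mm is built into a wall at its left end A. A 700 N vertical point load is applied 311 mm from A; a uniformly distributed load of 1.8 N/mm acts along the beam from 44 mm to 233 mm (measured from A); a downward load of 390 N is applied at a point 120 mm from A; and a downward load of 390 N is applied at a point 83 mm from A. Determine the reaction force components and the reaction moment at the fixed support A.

A_x = 0, A_y = 1820 N, M_A = 344000 N·mm

Resultant of the distributed load: 1.8 × 189 = 340.2 N at 138.5 mm from A.
ΣF_x = 0: A_x = 0.
ΣF_y = 0: A_y − 700 − 1.8·189 − 390 − 390 = 0 → A_y = 1820 N.
ΣM about A: M_A − 700·311 − (1.8·189)·138.5 − 390·120 − 390·83 = 0 → M_A = 344000 N·mm.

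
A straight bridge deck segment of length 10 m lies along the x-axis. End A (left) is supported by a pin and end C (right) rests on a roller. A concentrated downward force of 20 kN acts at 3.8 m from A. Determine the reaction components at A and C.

A_x = 0, A_y = 12.40 kN, C_y = 7.600 kN

ΣM about A: C_y·10 − 20·3.8 = 0 → C_y = 76/10 = 7.600 kN.
ΣF_y = 0: A_y + 7.6 − 20 = 0 → A_y = 12.40 kN.
ΣF_x = 0: no horizontal applied forces, so A_x = 0.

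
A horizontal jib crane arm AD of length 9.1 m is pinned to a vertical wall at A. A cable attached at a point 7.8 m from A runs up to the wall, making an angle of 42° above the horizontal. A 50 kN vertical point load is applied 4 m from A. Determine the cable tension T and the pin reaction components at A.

T = 38.32 kN, A_x = 28.48 kN, A_y = 24.36 kN

ΣM about A: T·sin42°·7.8 − 50·4 = 0 → T = 200/(7.8·0.669131) = 38.3199 ≈ 38.32 kN.
ΣF_x = 0: A_x − T·cos42° = 0 → A_x = 38.3199 × 0.743145 = 28.48 kN.
ΣF_y = 0: A_y + T·sin42° − 50 = 0 → A_y = 50 − 38.3199 × 0.669131 = 24.36 kN.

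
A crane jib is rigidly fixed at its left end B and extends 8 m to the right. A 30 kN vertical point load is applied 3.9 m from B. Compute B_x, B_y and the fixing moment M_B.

B_x = 0, B_y = 30.00 kN, M_B = 117.0 kN·m

ΣF_x = 0: B_x = 0.
ΣF_y = 0: B_y − 30 = 0 → B_y = 30.00 kN.
ΣM about B: M_B − 30·3.9 = 0 → M_B = 117.0 kN·m.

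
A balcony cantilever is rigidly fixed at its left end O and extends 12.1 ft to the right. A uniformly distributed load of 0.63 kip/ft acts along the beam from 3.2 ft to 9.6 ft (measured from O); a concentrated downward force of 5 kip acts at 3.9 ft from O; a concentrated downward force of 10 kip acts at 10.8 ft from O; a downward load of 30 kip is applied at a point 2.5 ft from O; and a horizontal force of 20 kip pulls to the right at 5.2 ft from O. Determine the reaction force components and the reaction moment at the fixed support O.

O_x = -20.00 kip, O_y = 49.03 kip, M_O = 228.3 kip·ft

Resultant of the distributed load: 0.63 × 6.4 = 4.032 kip at 6.4 ft from O.
ΣF_x = 0: O_x + 20 = 0 → O_x = -20.00 kip.
ΣF_y = 0: O_y − 0.63·6.4 − 5 − 10 − 30 = 0 → O_y = 49.03 kip.
ΣM about O: M_O − (0.63·6.4)·6.4 − 5·3.9 − 10·10.8 − 30·2.5 = 0 → M_O = 228.3 kip·ft.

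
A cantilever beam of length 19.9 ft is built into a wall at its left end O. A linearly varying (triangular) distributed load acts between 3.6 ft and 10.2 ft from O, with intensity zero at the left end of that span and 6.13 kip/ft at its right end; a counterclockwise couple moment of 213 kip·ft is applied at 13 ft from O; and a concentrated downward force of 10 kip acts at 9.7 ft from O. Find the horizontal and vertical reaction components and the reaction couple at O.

O_x = 0, O_y = 30.23 kip, M_O = 45.83 kip·ft

Resultant of the triangular load: ½ × 6.13 × 6.6 = 20.229 kip, acting at 8 ft from O (one-third of the span from the peak).
ΣF_x = 0: O_x = 0.
ΣF_y = 0: O_y − ½·6.13·6.6 − 10 = 0 → O_y = 30.23 kip.
ΣM about O: M_O − (½·6.13·6.6)·8 + 213 − 10·9.7 = 0 → M_O = 45.83 kip·ft.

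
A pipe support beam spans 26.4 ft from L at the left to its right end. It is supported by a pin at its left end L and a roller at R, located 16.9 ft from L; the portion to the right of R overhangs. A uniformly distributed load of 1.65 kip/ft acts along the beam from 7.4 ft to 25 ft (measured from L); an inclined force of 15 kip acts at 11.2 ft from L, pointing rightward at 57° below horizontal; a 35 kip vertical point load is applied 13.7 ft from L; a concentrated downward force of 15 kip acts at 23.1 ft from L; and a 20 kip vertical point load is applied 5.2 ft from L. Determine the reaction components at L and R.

L_x = -8.170 kip, L_y = 20.42 kip, R_y = 91.20 kip

Resultant of the distributed load: 1.65 × 17.6 = 29.04 kip at 16.2 ft from L.
ΣM about L: R_y·16.9 − (1.65·17.6)·16.2 − 15·sin57°·11.2 − 35·13.7 − 15·23.1 − 20·5.2 = 0 → R_y = 1541.34/16.9 = 91.2036 ≈ 91.20 kip.
ΣF_y = 0: L_y + 91.2036 − 1.65·17.6 − 15·sin57° − 35 − 15 − 20 = 0 → L_y = 20.42 kip.
ΣF_x = 0: L_x + 15·cos57° = 0 → L_x = -8.170 kip.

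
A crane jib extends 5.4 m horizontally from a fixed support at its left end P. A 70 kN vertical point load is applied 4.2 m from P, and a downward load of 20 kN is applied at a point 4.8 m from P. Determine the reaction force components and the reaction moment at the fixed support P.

P_x = 0, P_y = 90.00 kN, M_P = 390.0 kN·m

ΣF_x = 0: P_x = 0.
ΣF_y = 0: P_y − 70 − 20 = 0 → P_y = 90.00 kN.
ΣM about P: M_P − 70·4.2 − 20·4.8 = 0 → M_P = 390.0 kN·m.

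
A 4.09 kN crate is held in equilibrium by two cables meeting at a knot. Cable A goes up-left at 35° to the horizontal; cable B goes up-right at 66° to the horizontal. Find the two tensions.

T_A = 1.695 kN, T_B = 3.413 kN

ΣF_x = 0: −T_A·cos35° + T_B·cos66° = 0 → T_B = 2.01396·T_A.
ΣF_y = 0: T_A·sin35° + T_B·sin66° = 4.09.
Substitute: T_A·(0.573576 + 2.01396·0.913545) = 4.09 → T_A = 1.69469 ≈ 1.695 kN.
Then T_B = 2.01396 × 1.69469 = 3.413 kN.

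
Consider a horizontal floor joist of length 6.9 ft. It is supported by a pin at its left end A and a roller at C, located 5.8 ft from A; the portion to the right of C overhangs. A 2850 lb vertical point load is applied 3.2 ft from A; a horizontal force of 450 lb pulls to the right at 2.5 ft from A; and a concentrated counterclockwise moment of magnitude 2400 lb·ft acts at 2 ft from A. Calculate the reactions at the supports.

Moments about A: C_y·5.8 − 2850·3.2 + 2400 = 0 → C_y = 6720/5.8 = 1158.62 ≈ 1159 lb.
ΣF_y = 0: A_y + 1158.62 − 2850 = 0 → A_y = 1691 lb.
ΣF_x = 0: A_x + 450 = 0 → A_x = -450.0 lb.

A_x = -450.0 lb, A_y = 1691 lb, C_y = 1159 lb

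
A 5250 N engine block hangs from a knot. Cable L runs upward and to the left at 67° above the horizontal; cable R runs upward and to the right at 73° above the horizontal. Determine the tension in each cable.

T_L = 2388 N, T_R = 3191 N

ΣF_x = 0: −T_L·cos67° + T_R·cos73° = 0 → T_R = 1.33642·T_L.
ΣF_y = 0: T_L·sin67° + T_R·sin73° = 5250.
Substitute: T_L·(0.920505 + 1.33642·0.956305) = 5250 → T_L = 2387.96 ≈ 2388 N.
Then T_R = 1.33642 × 2387.96 = 3191 N.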